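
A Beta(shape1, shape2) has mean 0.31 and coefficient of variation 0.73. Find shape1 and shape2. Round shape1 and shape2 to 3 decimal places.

shape1 = 0.985, shape2 = 2.192

Var = (CV·μ)² = (0.73×0.31)² = 0.051212.
shape1+shape2 = μ(1−μ)/Var − 1 = 0.2139/0.051212 − 1 = 3.1768.
Thus shape1 = 0.31·3.1768 = 0.985 and shape2 = 0.69·3.1768 = 2.192.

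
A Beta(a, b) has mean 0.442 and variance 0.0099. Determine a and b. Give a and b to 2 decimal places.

By moment matching, a+b = μ(1−μ)/σ² − 1 = (0.442·0.558)/0.0099 − 1 = 24.9127 − 1 = 23.9127.
Since a/(a+b) = μ, a = 0.442·23.9127 = 10.57 and b = 0.558·23.9127 = 13.34.

a = 10.57, b = 13.34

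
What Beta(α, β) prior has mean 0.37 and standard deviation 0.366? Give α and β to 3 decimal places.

α = 0.274, β = 0.466

σ² = 0.366² = 0.133956.
With s = α+β, Var = μ(1−μ)/(s+1), so s+1 = (0.37×0.63)/0.133956 = 1.7401 and s = 0.7401.
α = μs = 0.274, β = (1−μ)s = 0.466.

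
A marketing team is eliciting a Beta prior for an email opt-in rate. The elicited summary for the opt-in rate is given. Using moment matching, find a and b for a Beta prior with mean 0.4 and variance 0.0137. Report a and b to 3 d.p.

Write ν = a+b; then a = μν and Var = μ(1−μ)/(ν+1).
ν = μ(1−μ)/Var − 1 = 0.24/0.0137 − 1 = 16.5182.
a = 0.4·16.5182 = 6.607, b = 0.6·16.5182 = 9.911.

a = 6.607, b = 9.911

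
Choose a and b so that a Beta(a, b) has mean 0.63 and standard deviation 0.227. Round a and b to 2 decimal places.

a = 2.22, b = 1.30

Variance = 0.227² = 0.051529. The moment-matching identity a+b = μ(1−μ)/Var − 1 gives
a+b = 0.2331/0.051529 − 1 = 3.5237, so a = μ·3.5237 = 2.22 and b = (1−μ)·3.5237 = 1.30.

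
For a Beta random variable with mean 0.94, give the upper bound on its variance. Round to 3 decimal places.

0.056

For fixed mean μ the Beta variance is μ(1−μ)/(α+β+1), increasing as α+β decreases.
Its least upper bound (not attained) is μ(1−μ) = 0.94·0.06 = 0.056.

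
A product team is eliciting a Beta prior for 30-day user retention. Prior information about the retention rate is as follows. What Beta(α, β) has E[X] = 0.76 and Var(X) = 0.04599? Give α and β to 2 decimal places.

By moment matching, α+β = μ(1−μ)/σ² − 1 = (0.76·0.24)/0.04599 − 1 = 3.9661 − 1 = 2.9661.
Since α/(α+β) = μ, α = 0.76·2.9661 = 2.25 and β = 0.24·2.9661 = 0.71.

α = 2.25, β = 0.71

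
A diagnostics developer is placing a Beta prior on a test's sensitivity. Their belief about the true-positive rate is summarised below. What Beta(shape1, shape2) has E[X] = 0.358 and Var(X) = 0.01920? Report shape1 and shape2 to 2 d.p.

shape1 = 3.93, shape2 = 7.04

Write ν = shape1+shape2; then shape1 = μν and Var = μ(1−μ)/(ν+1).
ν = μ(1−μ)/Var − 1 = 0.229836/0.01920 − 1 = 10.9706.
shape1 = 0.358·10.9706 = 3.93, shape2 = 0.642·10.9706 = 7.04.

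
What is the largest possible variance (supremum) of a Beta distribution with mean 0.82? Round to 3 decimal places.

Var = μ(1−μ)/(α+β+1), which approaches μ(1−μ) as α+β → 0.
So the supremum is μ(1−μ) = 0.82×0.18 = 0.148.

0.148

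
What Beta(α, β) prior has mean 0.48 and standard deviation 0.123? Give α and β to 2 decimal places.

First σ² = 0.015129. Setting α = μn, β = (1−μ)n with n = α+β,
μ(1−μ)/(n+1) = 0.015129 ⇒ n+1 = 0.2496/0.015129 = 16.4981 ⇒ n = 15.4981.
Hence α = 0.48×15.4981 = 7.44, β = 0.52×15.4981 = 8.06.

α = 7.44, β = 8.06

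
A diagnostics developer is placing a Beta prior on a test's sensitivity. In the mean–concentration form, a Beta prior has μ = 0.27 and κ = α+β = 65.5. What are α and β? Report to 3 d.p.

Split κ in proportion μ : (1−μ): α = 0.27·65.5 = 17.685, β = 65.5 − 17.685 = 47.815.

α = 17.685, β = 47.815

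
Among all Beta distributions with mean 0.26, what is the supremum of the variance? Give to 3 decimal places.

0.192

For fixed mean μ the Beta variance is μ(1−μ)/(α+β+1), increasing as α+β decreases.
Its least upper bound (not attained) is μ(1−μ) = 0.26·0.74 = 0.192.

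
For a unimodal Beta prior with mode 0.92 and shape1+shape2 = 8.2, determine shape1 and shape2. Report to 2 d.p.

Mode = (shape1−1)/(κ−2) with κ = shape1+shape2, so shape1−1 = 0.92·6.2 = 5.70.
shape1 = 6.70; shape2 = κ − shape1 = 1.50.

shape1 = 6.70, shape2 = 1.50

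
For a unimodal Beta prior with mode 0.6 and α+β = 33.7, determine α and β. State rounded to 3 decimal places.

α = 20.020, β = 13.680

Since the density peak of Beta(α,β) is at (α−1)/(α+β−2),
α = 1 + 0.6(33.7−2) = 20.020 and β = 33.7 − 20.020 = 13.680.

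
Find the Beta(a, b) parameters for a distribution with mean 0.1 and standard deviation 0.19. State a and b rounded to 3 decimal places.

a = 0.149, b = 1.344

First σ² = 0.0361. Setting a = μn, b = (1−μ)n with n = a+b,
μ(1−μ)/(n+1) = 0.0361 ⇒ n+1 = 0.09/0.0361 = 2.4931 ⇒ n = 1.4931.
Hence a = 0.1×1.4931 = 0.149, b = 0.9×1.4931 = 1.344.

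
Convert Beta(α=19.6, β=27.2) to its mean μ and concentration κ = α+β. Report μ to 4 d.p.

μ = 0.4188, κ = 46.8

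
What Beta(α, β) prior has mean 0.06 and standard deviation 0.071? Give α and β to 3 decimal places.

σ² = 0.071² = 0.005041.
With s = α+β, Var = μ(1−μ)/(s+1), so s+1 = (0.06×0.94)/0.005041 = 11.1883 and s = 10.1883.
α = μs = 0.611, β = (1−μ)s = 9.577.

α = 0.611, β = 9.577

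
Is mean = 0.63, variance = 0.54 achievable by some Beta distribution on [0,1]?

No

A Beta with mean μ has variance μ(1−μ)/(α+β+1) < μ(1−μ).
Here μ(1−μ) = 0.63×0.37 = 0.2331, and 0.54 ≥ 0.2331.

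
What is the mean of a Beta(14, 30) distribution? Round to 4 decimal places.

0.3182

The Beta mean is α/(α+β) = 14/(14+30) = 0.3182.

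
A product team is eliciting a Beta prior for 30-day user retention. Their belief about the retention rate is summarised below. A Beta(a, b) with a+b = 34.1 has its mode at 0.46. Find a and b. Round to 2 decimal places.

a = 15.77, b = 18.33

Mode = (a−1)/(κ−2) with κ = a+b, so a−1 = 0.46·32.1 = 14.77.
a = 15.77; b = κ − a = 18.33.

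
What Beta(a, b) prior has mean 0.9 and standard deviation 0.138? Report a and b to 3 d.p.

σ² = 0.138² = 0.019044.
With s = a+b, Var = μ(1−μ)/(s+1), so s+1 = (0.9×0.1)/0.019044 = 4.7259 and s = 3.7259.
a = μs = 3.353, b = (1−μ)s = 0.373.

a = 3.353, b = 0.373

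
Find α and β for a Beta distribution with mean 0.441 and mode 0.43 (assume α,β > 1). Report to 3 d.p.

α = 5.613, β = 7.115

Let s = α+β. Mean gives α = μs = 0.441s; mode gives (α−1)/(s−2) = 0.43.
Substituting: 0.441s − 1 = 0.43(s−2) = 0.43s − 0.86, so 0.011s = 0.14 and s = 12.7273.
Then α = 0.441×12.7273 = 5.613 and β = s−α = 7.115.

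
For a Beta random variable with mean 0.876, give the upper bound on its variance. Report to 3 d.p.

0.109

For fixed mean μ the Beta variance is μ(1−μ)/(α+β+1), increasing as α+β decreases.
Its least upper bound (not attained) is μ(1−μ) = 0.876·0.124 = 0.109.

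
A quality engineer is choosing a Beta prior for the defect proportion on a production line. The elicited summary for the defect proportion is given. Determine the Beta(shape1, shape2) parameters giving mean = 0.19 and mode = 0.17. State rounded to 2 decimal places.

shape1 = 6.27, shape2 = 26.73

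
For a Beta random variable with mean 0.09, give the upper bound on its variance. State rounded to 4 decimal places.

0.0819

For fixed mean μ the Beta variance is μ(1−μ)/(α+β+1), increasing as α+β decreases.
Its least upper bound (not attained) is μ(1−μ) = 0.09·0.91 = 0.0819.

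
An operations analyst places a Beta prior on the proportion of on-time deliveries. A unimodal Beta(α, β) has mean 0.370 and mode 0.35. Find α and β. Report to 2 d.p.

α = 5.55, β = 9.45

With s = α+β: μ = α/s and mode = (α−1)/(s−2). Eliminating α = μs,
μs − 1 = m(s−2) ⇒ s(μ−m) = 1−2m ⇒ s = 0.30/0.020 = 15.0000.
So α = μs = 5.55, β = (1−μ)s = 9.45.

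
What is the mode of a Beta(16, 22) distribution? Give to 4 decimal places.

The density x^(α−1)(1−x)^(β−1) is maximised at (α−1)/(α+β−2) = 15/36 = 0.4167.

0.4167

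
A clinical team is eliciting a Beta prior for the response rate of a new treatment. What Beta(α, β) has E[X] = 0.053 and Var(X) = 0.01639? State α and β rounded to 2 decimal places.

By moment matching, α+β = μ(1−μ)/σ² − 1 = (0.053·0.947)/0.01639 − 1 = 3.0623 − 1 = 2.0623.
Since α/(α+β) = μ, α = 0.053·2.0623 = 0.11 and β = 0.947·2.0623 = 1.95.

α = 0.11, β = 1.95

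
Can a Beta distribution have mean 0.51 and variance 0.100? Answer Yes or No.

Yes

The Beta variance bound is σ² < μ(1−μ).
Here μ(1−μ) = 0.51×0.49 = 0.2499, and 0.100 < 0.2499.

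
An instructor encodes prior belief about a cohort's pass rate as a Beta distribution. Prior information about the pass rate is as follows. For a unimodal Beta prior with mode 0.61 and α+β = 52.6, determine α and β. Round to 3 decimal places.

For α,β>1 the mode is (α−1)/(α+β−2), so α = mode·(κ−2)+1 = 0.61×50.6+1 = 31.866.
And β = (1−mode)·(κ−2)+1 = 0.39×50.6+1 = 20.734.

α = 31.866, β = 20.734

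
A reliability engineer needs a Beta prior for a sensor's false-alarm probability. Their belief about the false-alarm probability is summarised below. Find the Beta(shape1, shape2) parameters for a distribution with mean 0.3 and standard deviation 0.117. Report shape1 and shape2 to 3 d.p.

σ² = 0.117² = 0.013689.
With s = shape1+shape2, Var = μ(1−μ)/(s+1), so s+1 = (0.3×0.7)/0.013689 = 15.3408 and s = 14.3408.
shape1 = μs = 4.302, shape2 = (1−μ)s = 10.039.

shape1 = 4.302, shape2 = 10.039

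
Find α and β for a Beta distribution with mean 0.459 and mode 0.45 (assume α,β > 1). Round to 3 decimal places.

Let s = α+β. Mean gives α = μs = 0.459s; mode gives (α−1)/(s−2) = 0.45.
Substituting: 0.459s − 1 = 0.45(s−2) = 0.45s − 0.90, so 0.009s = 0.10 and s = 11.1111.
Then α = 0.459×11.1111 = 5.100 and β = s−α = 6.011.

α = 5.100, β = 6.011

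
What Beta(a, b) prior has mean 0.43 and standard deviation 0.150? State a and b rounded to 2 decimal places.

a = 4.25, b = 5.64

Variance = 0.150² = 0.022500. The moment-matching identity a+b = μ(1−μ)/Var − 1 gives
a+b = 0.2451/0.022500 − 1 = 9.8933, so a = μ·9.8933 = 4.25 and b = (1−μ)·9.8933 = 5.64.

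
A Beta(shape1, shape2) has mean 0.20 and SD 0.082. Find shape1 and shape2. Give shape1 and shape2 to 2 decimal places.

shape1 = 4.56, shape2 = 18.24

σ² = 0.082² = 0.006724.
With s = shape1+shape2, Var = μ(1−μ)/(s+1), so s+1 = (0.20×0.80)/0.006724 = 23.7954 and s = 22.7954.
shape1 = μs = 4.56, shape2 = (1−μ)s = 18.24.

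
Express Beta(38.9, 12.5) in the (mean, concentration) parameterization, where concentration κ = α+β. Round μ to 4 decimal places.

κ = α+β = 38.9+12.5 = 51.4; μ = α/κ = 38.9/51.4 = 0.7568.

μ = 0.7568, κ = 51.4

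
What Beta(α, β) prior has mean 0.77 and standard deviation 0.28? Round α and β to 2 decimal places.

α = 0.97, β = 0.29

First σ² = 0.0784. Setting α = μn, β = (1−μ)n with n = α+β,
μ(1−μ)/(n+1) = 0.0784 ⇒ n+1 = 0.1771/0.0784 = 2.2589 ⇒ n = 1.2589.
Hence α = 0.77×1.2589 = 0.97, β = 0.23×1.2589 = 0.29.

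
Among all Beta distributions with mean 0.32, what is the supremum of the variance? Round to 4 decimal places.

0.2176

Var = μ(1−μ)/(α+β+1), which approaches μ(1−μ) as α+β → 0.
So the supremum is μ(1−μ) = 0.32×0.68 = 0.2176.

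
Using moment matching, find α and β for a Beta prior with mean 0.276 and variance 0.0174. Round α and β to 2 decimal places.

By moment matching, α+β = μ(1−μ)/σ² − 1 = (0.276·0.724)/0.0174 − 1 = 11.4841 − 1 = 10.4841.
Since α/(α+β) = μ, α = 0.276·10.4841 = 2.89 and β = 0.724·10.4841 = 7.59.

α = 2.89, β = 7.59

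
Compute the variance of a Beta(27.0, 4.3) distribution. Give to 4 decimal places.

α+β = 31.3 and αβ = 116.10, so Var = αβ/[(α+β)²(α+β+1)] = 116.10/31643.987 = 0.0037.

0.0037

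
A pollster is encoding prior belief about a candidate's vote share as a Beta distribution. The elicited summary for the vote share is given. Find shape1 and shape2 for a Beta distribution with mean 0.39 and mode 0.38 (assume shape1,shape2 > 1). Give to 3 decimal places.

shape1 = 9.360, shape2 = 14.640

With s = shape1+shape2: μ = shape1/s and mode = (shape1−1)/(s−2). Eliminating shape1 = μs,
μs − 1 = m(s−2) ⇒ s(μ−m) = 1−2m ⇒ s = 0.24/0.01 = 24.0000.
So shape1 = μs = 9.360, shape2 = (1−μ)s = 14.640.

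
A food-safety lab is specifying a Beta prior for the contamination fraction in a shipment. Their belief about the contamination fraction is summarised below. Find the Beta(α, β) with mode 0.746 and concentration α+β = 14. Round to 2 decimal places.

Since the density peak of Beta(α,β) is at (α−1)/(α+β−2),
α = 1 + 0.746(14−2) = 9.95 and β = 14 − 9.95 = 4.05.

α = 9.95, β = 4.05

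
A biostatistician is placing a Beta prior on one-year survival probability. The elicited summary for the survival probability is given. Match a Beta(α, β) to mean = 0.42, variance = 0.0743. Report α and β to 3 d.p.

α = 0.957, β = 1.322

By moment matching, α+β = μ(1−μ)/σ² − 1 = (0.42·0.58)/0.0743 − 1 = 3.2786 − 1 = 2.2786.
Since α/(α+β) = μ, α = 0.42·2.2786 = 0.957 and β = 0.58·2.2786 = 1.322.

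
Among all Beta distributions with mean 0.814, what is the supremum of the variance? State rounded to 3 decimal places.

0.151

Var = μ(1−μ)/(α+β+1), which approaches μ(1−μ) as α+β → 0.
So the supremum is μ(1−μ) = 0.814×0.186 = 0.151.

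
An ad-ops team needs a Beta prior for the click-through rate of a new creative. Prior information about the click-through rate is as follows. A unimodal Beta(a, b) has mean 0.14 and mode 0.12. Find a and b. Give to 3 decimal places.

With s = a+b: μ = a/s and mode = (a−1)/(s−2). Eliminating a = μs,
μs − 1 = m(s−2) ⇒ s(μ−m) = 1−2m ⇒ s = 0.76/0.02 = 38.0000.
So a = μs = 5.320, b = (1−μ)s = 32.680.

a = 5.320, b = 32.680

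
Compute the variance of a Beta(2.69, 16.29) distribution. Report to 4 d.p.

Var = αβ/[(α+β)²(α+β+1)] = (2.69×16.29)/(18.98²×19.98) = 43.8201/7197.603192 = 0.0061.

0.0061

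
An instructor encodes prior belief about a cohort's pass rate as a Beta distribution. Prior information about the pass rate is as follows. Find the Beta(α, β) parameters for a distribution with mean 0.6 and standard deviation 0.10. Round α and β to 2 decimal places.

Variance = 0.10² = 0.0100. The moment-matching identity α+β = μ(1−μ)/Var − 1 gives
α+β = 0.24/0.0100 − 1 = 23.0000, so α = μ·23.0000 = 13.80 and β = (1−μ)·23.0000 = 9.20.

α = 13.80, β = 9.20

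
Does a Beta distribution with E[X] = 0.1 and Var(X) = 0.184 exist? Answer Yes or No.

No

The Beta variance bound is σ² < μ(1−μ).
Here μ(1−μ) = 0.1×0.9 = 0.09, and 0.184 ≥ 0.09.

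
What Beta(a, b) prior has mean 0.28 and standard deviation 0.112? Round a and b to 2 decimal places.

First σ² = 0.012544. Setting a = μn, b = (1−μ)n with n = a+b,
μ(1−μ)/(n+1) = 0.012544 ⇒ n+1 = 0.2016/0.012544 = 16.0714 ⇒ n = 15.0714.
Hence a = 0.28×15.0714 = 4.22, b = 0.72×15.0714 = 10.85.

a = 4.22, b = 10.85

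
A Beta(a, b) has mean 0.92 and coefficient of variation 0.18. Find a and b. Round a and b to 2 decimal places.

Var = (CV·μ)² = (0.18×0.92)² = 0.027423.
a+b = μ(1−μ)/Var − 1 = 0.0736/0.027423 − 1 = 1.6838.
Thus a = 0.92·1.6838 = 1.55 and b = 0.08·1.6838 = 0.13.

a = 1.55, b = 0.13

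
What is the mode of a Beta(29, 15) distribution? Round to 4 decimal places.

0.6667

The density x^(α−1)(1−x)^(β−1) is maximised at (α−1)/(α+β−2) = 28/42 = 0.6667.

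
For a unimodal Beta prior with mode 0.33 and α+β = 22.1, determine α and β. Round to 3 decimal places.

Since the density peak of Beta(α,β) is at (α−1)/(α+β−2),
α = 1 + 0.33(22.1−2) = 7.633 and β = 22.1 − 7.633 = 14.467.

α = 7.633, β = 14.467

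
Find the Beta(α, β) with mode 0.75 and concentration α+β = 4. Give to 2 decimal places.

For α,β>1 the mode is (α−1)/(α+β−2), so α = mode·(κ−2)+1 = 0.75×2+1 = 2.50.
And β = (1−mode)·(κ−2)+1 = 0.25×2+1 = 1.50.

α = 2.50, β = 1.50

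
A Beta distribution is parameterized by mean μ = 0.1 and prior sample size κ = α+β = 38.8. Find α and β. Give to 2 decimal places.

α = μκ = 0.1×38.8 = 3.88 and β = (1−μ)κ = 0.9×38.8 = 34.92.

α = 3.88, β = 34.92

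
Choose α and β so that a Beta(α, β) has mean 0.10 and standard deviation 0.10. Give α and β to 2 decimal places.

σ² = 0.10² = 0.0100.
With s = α+β, Var = μ(1−μ)/(s+1), so s+1 = (0.10×0.90)/0.0100 = 9.0000 and s = 8.0000.
α = μs = 0.80, β = (1−μ)s = 7.20.

α = 0.80, β = 7.20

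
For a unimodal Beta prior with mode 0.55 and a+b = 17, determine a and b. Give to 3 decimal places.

Since the density peak of Beta(a,b) is at (a−1)/(a+b−2),
a = 1 + 0.55(17−2) = 9.250 and b = 17 − 9.250 = 7.750.

a = 9.250, b = 7.750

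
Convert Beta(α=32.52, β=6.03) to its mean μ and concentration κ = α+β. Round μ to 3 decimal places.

μ = 0.844, κ = 38.55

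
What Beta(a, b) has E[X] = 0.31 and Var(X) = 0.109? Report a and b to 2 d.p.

a = 0.30, b = 0.66

Write ν = a+b; then a = μν and Var = μ(1−μ)/(ν+1).
ν = μ(1−μ)/Var − 1 = 0.2139/0.109 − 1 = 0.9624.
a = 0.31·0.9624 = 0.30, b = 0.69·0.9624 = 0.66.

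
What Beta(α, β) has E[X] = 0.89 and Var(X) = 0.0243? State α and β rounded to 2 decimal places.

Let s = α+β. The Beta variance is μ(1−μ)/(s+1).
So s+1 = μ(1−μ)/σ² = (0.89×0.11)/0.0243 = 0.0979/0.0243 = 4.0288, giving s = 3.0288.
Then α = μs = 0.89×3.0288 = 2.70 and β = (1−μ)s = 0.11×3.0288 = 0.33.

α = 2.70, β = 0.33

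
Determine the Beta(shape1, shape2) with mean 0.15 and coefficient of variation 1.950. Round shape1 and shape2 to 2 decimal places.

Var = (CV·μ)² = (1.950×0.15)² = 0.085556.
shape1+shape2 = μ(1−μ)/Var − 1 = 0.1275/0.085556 − 1 = 0.4902.
Thus shape1 = 0.15·0.4902 = 0.07 and shape2 = 0.85·0.4902 = 0.42.

shape1 = 0.07, shape2 = 0.42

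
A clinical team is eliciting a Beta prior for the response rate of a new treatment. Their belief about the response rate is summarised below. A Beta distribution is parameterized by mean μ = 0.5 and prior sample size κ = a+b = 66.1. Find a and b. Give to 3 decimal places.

Split κ in proportion μ : (1−μ): a = 0.5·66.1 = 33.050, b = 66.1 − 33.050 = 33.050.

a = 33.050, b = 33.050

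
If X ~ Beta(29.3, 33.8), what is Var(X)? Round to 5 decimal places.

α+β = 63.1 and αβ = 990.34, so Var = αβ/[(α+β)²(α+β+1)] = 990.34/255221.201 = 0.00388.

0.00388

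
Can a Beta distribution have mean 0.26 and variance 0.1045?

Yes

A Beta with mean μ has variance μ(1−μ)/(α+β+1) < μ(1−μ).
Here μ(1−μ) = 0.26×0.74 = 0.1924, and 0.1045 < 0.1924.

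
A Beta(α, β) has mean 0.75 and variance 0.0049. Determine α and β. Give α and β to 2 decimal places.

Write ν = α+β; then α = μν and Var = μ(1−μ)/(ν+1).
ν = μ(1−μ)/Var − 1 = 0.1875/0.0049 − 1 = 37.2653.
α = 0.75·37.2653 = 27.95, β = 0.25·37.2653 = 9.32.

α = 27.95, β = 9.32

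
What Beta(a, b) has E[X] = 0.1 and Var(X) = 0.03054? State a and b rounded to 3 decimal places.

a = 0.195, b = 1.752

Write ν = a+b; then a = μν and Var = μ(1−μ)/(ν+1).
ν = μ(1−μ)/Var − 1 = 0.09/0.03054 − 1 = 1.9470.
a = 0.1·1.9470 = 0.195, b = 0.9·1.9470 = 1.752.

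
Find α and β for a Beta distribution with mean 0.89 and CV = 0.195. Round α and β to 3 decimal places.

σ = CV·μ = 0.195×0.89 = 0.17355, so σ² = 0.030120.
s+1 = μ(1−μ)/σ² = 0.0979/0.030120 = 3.2504, so s = α+β = 2.2504.
α = μs = 2.003, β = (1−μ)s = 0.248.

α = 2.003, β = 0.248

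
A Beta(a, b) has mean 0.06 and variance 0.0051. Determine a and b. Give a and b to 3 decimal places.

By moment matching, a+b = μ(1−μ)/σ² − 1 = (0.06·0.94)/0.0051 − 1 = 11.0588 − 1 = 10.0588.
Since a/(a+b) = μ, a = 0.06·10.0588 = 0.604 and b = 0.94·10.0588 = 9.455.

a = 0.604, b = 9.455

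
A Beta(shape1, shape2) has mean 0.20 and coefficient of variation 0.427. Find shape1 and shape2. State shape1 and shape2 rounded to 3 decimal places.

σ = CV·μ = 0.427×0.20 = 0.08540, so σ² = 0.007293.
s+1 = μ(1−μ)/σ² = 0.1600/0.007293 = 21.9384, so s = shape1+shape2 = 20.9384.
shape1 = μs = 4.188, shape2 = (1−μ)s = 16.751.

shape1 = 4.188, shape2 = 16.751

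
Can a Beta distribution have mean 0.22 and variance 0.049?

A Beta with mean μ has variance μ(1−μ)/(α+β+1) < μ(1−μ).
Here μ(1−μ) = 0.22×0.78 = 0.1716, and 0.049 < 0.1716.

Yes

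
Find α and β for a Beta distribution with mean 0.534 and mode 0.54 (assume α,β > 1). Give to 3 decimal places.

α = 7.120, β = 6.213

With s = α+β: μ = α/s and mode = (α−1)/(s−2). Eliminating α = μs,
μs − 1 = m(s−2) ⇒ s(μ−m) = 1−2m ⇒ s = -0.08/-0.006 = 13.3333.
So α = μs = 7.120, β = (1−μ)s = 6.213.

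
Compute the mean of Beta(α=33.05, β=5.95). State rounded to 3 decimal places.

0.847

The Beta mean is α/(α+β) = 33.05/(33.05+5.95) = 0.847.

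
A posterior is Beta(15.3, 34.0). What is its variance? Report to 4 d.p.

0.0043

α+β = 49.3 and αβ = 520.20, so Var = αβ/[(α+β)²(α+β+1)] = 520.20/122253.647 = 0.0043.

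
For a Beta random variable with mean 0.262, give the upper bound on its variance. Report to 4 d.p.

0.1934

For fixed mean μ the Beta variance is μ(1−μ)/(α+β+1), increasing as α+β decreases.
Its least upper bound (not attained) is μ(1−μ) = 0.262·0.738 = 0.1934.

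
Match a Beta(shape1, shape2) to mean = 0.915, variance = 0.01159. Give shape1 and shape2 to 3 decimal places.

shape1 = 5.225, shape2 = 0.485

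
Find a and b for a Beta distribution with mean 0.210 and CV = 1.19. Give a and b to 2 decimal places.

a = 0.35, b = 1.31

σ = CV·μ = 1.19×0.210 = 0.24990, so σ² = 0.062450.
s+1 = μ(1−μ)/σ² = 0.165900/0.062450 = 2.6565, so s = a+b = 1.6565.
a = μs = 0.35, b = (1−μ)s = 1.31.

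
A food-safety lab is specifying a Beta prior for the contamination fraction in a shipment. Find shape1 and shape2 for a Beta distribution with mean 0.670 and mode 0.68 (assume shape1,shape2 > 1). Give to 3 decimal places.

With s = shape1+shape2: μ = shape1/s and mode = (shape1−1)/(s−2). Eliminating shape1 = μs,
μs − 1 = m(s−2) ⇒ s(μ−m) = 1−2m ⇒ s = -0.36/-0.010 = 36.0000.
So shape1 = μs = 24.120, shape2 = (1−μ)s = 11.880.

shape1 = 24.120, shape2 = 11.880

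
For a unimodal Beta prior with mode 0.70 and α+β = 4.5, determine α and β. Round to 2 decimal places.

α = 2.75, β = 1.75

Since the density peak of Beta(α,β) is at (α−1)/(α+β−2),
α = 1 + 0.70(4.5−2) = 2.75 and β = 4.5 − 2.75 = 1.75.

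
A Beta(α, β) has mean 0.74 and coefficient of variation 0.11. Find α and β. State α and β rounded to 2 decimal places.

σ = CV·μ = 0.11×0.74 = 0.08140, so σ² = 0.006626.
s+1 = μ(1−μ)/σ² = 0.1924/0.006626 = 29.0373, so s = α+β = 28.0373.
α = μs = 20.75, β = (1−μ)s = 7.29.

α = 20.75, β = 7.29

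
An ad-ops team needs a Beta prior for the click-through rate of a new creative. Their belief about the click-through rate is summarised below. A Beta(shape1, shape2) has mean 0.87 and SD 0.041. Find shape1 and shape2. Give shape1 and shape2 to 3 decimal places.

shape1 = 57.665, shape2 = 8.617

Variance = 0.041² = 0.001681. The moment-matching identity shape1+shape2 = μ(1−μ)/Var − 1 gives
shape1+shape2 = 0.1131/0.001681 − 1 = 66.2814, so shape1 = μ·66.2814 = 57.665 and shape2 = (1−μ)·66.2814 = 8.617.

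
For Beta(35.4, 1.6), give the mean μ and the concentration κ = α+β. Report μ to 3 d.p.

κ = α+β = 35.4+1.6 = 37.0; μ = α/κ = 35.4/37.0 = 0.957.

μ = 0.957, κ = 37.0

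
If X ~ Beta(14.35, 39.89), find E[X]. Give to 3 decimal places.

The Beta mean is α/(α+β) = 14.35/(14.35+39.89) = 0.265.

0.265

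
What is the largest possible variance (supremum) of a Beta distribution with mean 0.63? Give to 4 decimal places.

Var = μ(1−μ)/(α+β+1), which approaches μ(1−μ) as α+β → 0.
So the supremum is μ(1−μ) = 0.63×0.37 = 0.2331.

0.2331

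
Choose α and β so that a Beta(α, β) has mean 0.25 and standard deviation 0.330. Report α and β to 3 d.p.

α = 0.180, β = 0.541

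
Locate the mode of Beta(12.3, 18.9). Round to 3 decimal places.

With α,β > 1, mode = (α−1)/(α+β−2) = 11.3/29.2 = 0.387.

0.387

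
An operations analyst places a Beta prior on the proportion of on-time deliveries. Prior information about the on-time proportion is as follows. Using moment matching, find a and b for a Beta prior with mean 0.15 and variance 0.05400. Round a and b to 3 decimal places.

a = 0.204, b = 1.157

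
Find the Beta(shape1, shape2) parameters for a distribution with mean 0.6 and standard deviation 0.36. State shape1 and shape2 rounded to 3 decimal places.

shape1 = 0.511, shape2 = 0.341

First σ² = 0.1296. Setting shape1 = μn, shape2 = (1−μ)n with n = shape1+shape2,
μ(1−μ)/(n+1) = 0.1296 ⇒ n+1 = 0.24/0.1296 = 1.8519 ⇒ n = 0.8519.
Hence shape1 = 0.6×0.8519 = 0.511, shape2 = 0.4×0.8519 = 0.341.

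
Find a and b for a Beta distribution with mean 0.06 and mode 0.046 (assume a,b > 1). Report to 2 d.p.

With s = a+b: μ = a/s and mode = (a−1)/(s−2). Eliminating a = μs,
μs − 1 = m(s−2) ⇒ s(μ−m) = 1−2m ⇒ s = 0.908/0.014 = 64.8571.
So a = μs = 3.89, b = (1−μ)s = 60.97.

a = 3.89, b = 60.97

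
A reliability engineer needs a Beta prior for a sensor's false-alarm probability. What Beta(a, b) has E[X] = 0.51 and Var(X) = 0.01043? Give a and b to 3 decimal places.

By moment matching, a+b = μ(1−μ)/σ² − 1 = (0.51·0.49)/0.01043 − 1 = 23.9597 − 1 = 22.9597.
Since a/(a+b) = μ, a = 0.51·22.9597 = 11.709 and b = 0.49·22.9597 = 11.250.

a = 11.709, b = 11.250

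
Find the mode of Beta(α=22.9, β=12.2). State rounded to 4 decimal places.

The density x^(α−1)(1−x)^(β−1) is maximised at (α−1)/(α+β−2) = 21.9/33.1 = 0.6616.

0.6616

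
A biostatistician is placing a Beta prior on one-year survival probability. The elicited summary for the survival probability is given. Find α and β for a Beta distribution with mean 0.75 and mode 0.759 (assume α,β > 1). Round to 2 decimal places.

Let s = α+β. Mean gives α = μs = 0.75s; mode gives (α−1)/(s−2) = 0.759.
Substituting: 0.75s − 1 = 0.759(s−2) = 0.759s − 1.518, so -0.009s = -0.518 and s = 57.5556.
Then α = 0.75×57.5556 = 43.17 and β = s−α = 14.39.

α = 43.17, β = 14.39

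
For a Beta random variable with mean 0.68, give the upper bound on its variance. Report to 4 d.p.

0.2176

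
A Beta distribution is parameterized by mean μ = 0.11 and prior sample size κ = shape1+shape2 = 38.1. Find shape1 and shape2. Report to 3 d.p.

shape1 = μκ = 0.11×38.1 = 4.191 and shape2 = (1−μ)κ = 0.89×38.1 = 33.909.

shape1 = 4.191, shape2 = 33.909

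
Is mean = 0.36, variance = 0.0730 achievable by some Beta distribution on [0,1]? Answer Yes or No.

Yes

For any Beta, Var(X) < E[X]·(1−E[X]).
Here μ(1−μ) = 0.36×0.64 = 0.2304, and 0.0730 < 0.2304.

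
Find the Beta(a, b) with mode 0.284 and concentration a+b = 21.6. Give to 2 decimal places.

a = 6.57, b = 15.03

Since the density peak of Beta(a,b) is at (a−1)/(a+b−2),
a = 1 + 0.284(21.6−2) = 6.57 and b = 21.6 − 6.57 = 15.03.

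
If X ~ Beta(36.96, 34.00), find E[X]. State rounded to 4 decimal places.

0.5209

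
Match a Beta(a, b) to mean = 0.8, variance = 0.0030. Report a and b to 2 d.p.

Let s = a+b. The Beta variance is μ(1−μ)/(s+1).
So s+1 = μ(1−μ)/σ² = (0.8×0.2)/0.0030 = 0.16/0.0030 = 53.3333, giving s = 52.3333.
Then a = μs = 0.8×52.3333 = 41.87 and b = (1−μ)s = 0.2×52.3333 = 10.47.

a = 41.87, b = 10.47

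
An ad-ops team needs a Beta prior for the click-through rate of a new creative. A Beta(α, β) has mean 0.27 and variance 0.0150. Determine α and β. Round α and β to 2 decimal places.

Write ν = α+β; then α = μν and Var = μ(1−μ)/(ν+1).
ν = μ(1−μ)/Var − 1 = 0.1971/0.0150 − 1 = 12.1400.
α = 0.27·12.1400 = 3.28, β = 0.73·12.1400 = 8.86.

α = 3.28, β = 8.86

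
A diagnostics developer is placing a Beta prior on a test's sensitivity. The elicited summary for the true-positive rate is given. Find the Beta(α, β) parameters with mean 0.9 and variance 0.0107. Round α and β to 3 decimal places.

α = 6.670, β = 0.741

Let s = α+β. The Beta variance is μ(1−μ)/(s+1).
So s+1 = μ(1−μ)/σ² = (0.9×0.1)/0.0107 = 0.09/0.0107 = 8.4112, giving s = 7.4112.
Then α = μs = 0.9×7.4112 = 6.670 and β = (1−μ)s = 0.1×7.4112 = 0.741.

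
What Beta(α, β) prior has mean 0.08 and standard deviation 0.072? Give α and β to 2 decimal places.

α = 1.06, β = 12.14

σ² = 0.072² = 0.005184.
With s = α+β, Var = μ(1−μ)/(s+1), so s+1 = (0.08×0.92)/0.005184 = 14.1975 and s = 13.1975.
α = μs = 1.06, β = (1−μ)s = 12.14.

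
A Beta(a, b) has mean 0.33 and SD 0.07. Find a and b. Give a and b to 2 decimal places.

a = 14.56, b = 29.56

σ² = 0.07² = 0.0049.
With s = a+b, Var = μ(1−μ)/(s+1), so s+1 = (0.33×0.67)/0.0049 = 45.1224 and s = 44.1224.
a = μs = 14.56, b = (1−μ)s = 29.56.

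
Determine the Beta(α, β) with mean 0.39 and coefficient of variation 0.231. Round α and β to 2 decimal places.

Var = (CV·μ)² = (0.231×0.39)² = 0.008116.
α+β = μ(1−μ)/Var − 1 = 0.2379/0.008116 − 1 = 28.3117.
Thus α = 0.39·28.3117 = 11.04 and β = 0.61·28.3117 = 17.27.

α = 11.04, β = 17.27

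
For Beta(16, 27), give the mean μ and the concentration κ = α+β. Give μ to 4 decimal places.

μ = 0.3721, κ = 43

κ = α+β = 16+27 = 43; μ = α/κ = 16/43 = 0.3721.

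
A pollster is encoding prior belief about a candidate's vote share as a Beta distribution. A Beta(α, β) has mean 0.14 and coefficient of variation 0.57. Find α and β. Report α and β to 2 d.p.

α = 2.51, β = 15.40

σ = CV·μ = 0.57×0.14 = 0.07980, so σ² = 0.006368.
s+1 = μ(1−μ)/σ² = 0.1204/0.006368 = 18.9069, so s = α+β = 17.9069.
α = μs = 2.51, β = (1−μ)s = 15.40.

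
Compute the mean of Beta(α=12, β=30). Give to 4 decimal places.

0.2857

The Beta mean is α/(α+β) = 12/(12+30) = 0.2857.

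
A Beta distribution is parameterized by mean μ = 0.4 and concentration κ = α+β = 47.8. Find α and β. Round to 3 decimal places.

α = μκ = 0.4×47.8 = 19.120 and β = (1−μ)κ = 0.6×47.8 = 28.680.

α = 19.120, β = 28.680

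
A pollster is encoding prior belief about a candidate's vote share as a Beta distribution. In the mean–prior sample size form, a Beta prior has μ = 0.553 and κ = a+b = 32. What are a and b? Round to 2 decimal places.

a = 17.70, b = 14.30

Split κ in proportion μ : (1−μ): a = 0.553·32 = 17.70, b = 32 − 17.70 = 14.30.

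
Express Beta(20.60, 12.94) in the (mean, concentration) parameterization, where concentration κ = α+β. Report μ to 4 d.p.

κ = α+β = 20.60+12.94 = 33.54; μ = α/κ = 20.60/33.54 = 0.6142.

μ = 0.6142, κ = 33.54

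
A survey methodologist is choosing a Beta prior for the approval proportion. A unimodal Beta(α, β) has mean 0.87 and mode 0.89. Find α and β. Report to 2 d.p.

α = 33.93, β = 5.07

With s = α+β: μ = α/s and mode = (α−1)/(s−2). Eliminating α = μs,
μs − 1 = m(s−2) ⇒ s(μ−m) = 1−2m ⇒ s = -0.78/-0.02 = 39.0000.
So α = μs = 33.93, β = (1−μ)s = 5.07.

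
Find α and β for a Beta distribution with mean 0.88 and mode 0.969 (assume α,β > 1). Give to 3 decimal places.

With s = α+β: μ = α/s and mode = (α−1)/(s−2). Eliminating α = μs,
μs − 1 = m(s−2) ⇒ s(μ−m) = 1−2m ⇒ s = -0.938/-0.089 = 10.5393.
So α = μs = 9.275, β = (1−μ)s = 1.265.

α = 9.275, β = 1.265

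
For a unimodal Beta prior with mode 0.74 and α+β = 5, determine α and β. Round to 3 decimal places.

α = 3.220, β = 1.780

Since the density peak of Beta(α,β) is at (α−1)/(α+β−2),
α = 1 + 0.74(5−2) = 3.220 and β = 5 − 3.220 = 1.780.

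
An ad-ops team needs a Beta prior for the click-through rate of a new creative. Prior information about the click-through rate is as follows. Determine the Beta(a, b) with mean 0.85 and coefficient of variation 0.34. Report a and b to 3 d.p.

Var = (CV·μ)² = (0.34×0.85)² = 0.083521.
a+b = μ(1−μ)/Var − 1 = 0.1275/0.083521 − 1 = 0.5266.
Thus a = 0.85·0.5266 = 0.448 and b = 0.15·0.5266 = 0.079.

a = 0.448, b = 0.079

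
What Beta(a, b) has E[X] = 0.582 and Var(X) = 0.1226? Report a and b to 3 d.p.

a = 0.573, b = 0.411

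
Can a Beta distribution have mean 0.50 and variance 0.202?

A Beta with mean μ has variance μ(1−μ)/(α+β+1) < μ(1−μ).
Here μ(1−μ) = 0.50×0.50 = 0.2500, and 0.202 < 0.2500.

Yes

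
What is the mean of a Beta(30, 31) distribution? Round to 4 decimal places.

0.4918

The Beta mean is α/(α+β) = 30/(30+31) = 0.4918.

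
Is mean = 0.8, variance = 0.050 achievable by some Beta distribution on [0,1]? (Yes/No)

For any Beta, Var(X) < E[X]·(1−E[X]).
Here μ(1−μ) = 0.8×0.2 = 0.16, and 0.050 < 0.16.

Yes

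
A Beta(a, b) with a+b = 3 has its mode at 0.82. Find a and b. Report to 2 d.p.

Since the density peak of Beta(a,b) is at (a−1)/(a+b−2),
a = 1 + 0.82(3−2) = 1.82 and b = 3 − 1.82 = 1.18.

a = 1.82, b = 1.18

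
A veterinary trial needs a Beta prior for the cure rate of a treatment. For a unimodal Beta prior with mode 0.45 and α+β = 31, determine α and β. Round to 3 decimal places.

Mode = (α−1)/(κ−2) with κ = α+β, so α−1 = 0.45·29 = 13.050.
α = 14.050; β = κ − α = 16.950.

α = 14.050, β = 16.950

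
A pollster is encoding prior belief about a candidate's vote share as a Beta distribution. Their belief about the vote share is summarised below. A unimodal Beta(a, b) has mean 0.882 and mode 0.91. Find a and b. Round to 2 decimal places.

a = 25.83, b = 3.46

With s = a+b: μ = a/s and mode = (a−1)/(s−2). Eliminating a = μs,
μs − 1 = m(s−2) ⇒ s(μ−m) = 1−2m ⇒ s = -0.82/-0.028 = 29.2857.
So a = μs = 25.83, b = (1−μ)s = 3.46.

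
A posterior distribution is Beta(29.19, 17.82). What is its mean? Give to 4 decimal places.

0.6209

The Beta mean is α/(α+β) = 29.19/(29.19+17.82) = 0.6209.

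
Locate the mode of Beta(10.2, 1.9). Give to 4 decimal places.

With α,β > 1, mode = (α−1)/(α+β−2) = 9.2/10.1 = 0.9109.

0.9109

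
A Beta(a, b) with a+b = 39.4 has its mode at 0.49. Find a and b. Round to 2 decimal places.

For a,b>1 the mode is (a−1)/(a+b−2), so a = mode·(κ−2)+1 = 0.49×37.4+1 = 19.33.
And b = (1−mode)·(κ−2)+1 = 0.51×37.4+1 = 20.07.

a = 19.33, b = 20.07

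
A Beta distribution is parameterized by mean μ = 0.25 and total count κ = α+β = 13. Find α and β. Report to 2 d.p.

α = μκ = 0.25×13 = 3.25 and β = (1−μ)κ = 0.75×13 = 9.75.

α = 3.25, β = 9.75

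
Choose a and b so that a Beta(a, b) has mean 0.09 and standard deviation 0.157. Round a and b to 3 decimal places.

a = 0.209, b = 2.114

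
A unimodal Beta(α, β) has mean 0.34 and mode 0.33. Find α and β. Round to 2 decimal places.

Let s = α+β. Mean gives α = μs = 0.34s; mode gives (α−1)/(s−2) = 0.33.
Substituting: 0.34s − 1 = 0.33(s−2) = 0.33s − 0.66, so 0.01s = 0.34 and s = 34.0000.
Then α = 0.34×34.0000 = 11.56 and β = s−α = 22.44.

α = 11.56, β = 22.44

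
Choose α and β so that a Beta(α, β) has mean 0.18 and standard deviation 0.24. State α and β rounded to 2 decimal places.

α = 0.28, β = 1.28

First σ² = 0.0576. Setting α = μn, β = (1−μ)n with n = α+β,
μ(1−μ)/(n+1) = 0.0576 ⇒ n+1 = 0.1476/0.0576 = 2.5625 ⇒ n = 1.5625.
Hence α = 0.18×1.5625 = 0.28, β = 0.82×1.5625 = 1.28.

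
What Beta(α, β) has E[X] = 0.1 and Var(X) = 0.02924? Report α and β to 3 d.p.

α = 0.208, β = 1.870

Write ν = α+β; then α = μν and Var = μ(1−μ)/(ν+1).
ν = μ(1−μ)/Var − 1 = 0.09/0.02924 − 1 = 2.0780.
α = 0.1·2.0780 = 0.208, β = 0.9·2.0780 = 1.870.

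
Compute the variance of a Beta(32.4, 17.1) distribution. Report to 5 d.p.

0.00448

α+β = 49.5 and αβ = 554.04, so Var = αβ/[(α+β)²(α+β+1)] = 554.04/123737.625 = 0.00448.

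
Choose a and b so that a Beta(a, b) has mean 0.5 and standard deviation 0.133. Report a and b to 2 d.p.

First σ² = 0.017689. Setting a = μn, b = (1−μ)n with n = a+b,
μ(1−μ)/(n+1) = 0.017689 ⇒ n+1 = 0.25/0.017689 = 14.1331 ⇒ n = 13.1331.
Hence a = 0.5×13.1331 = 6.57, b = 0.5×13.1331 = 6.57.

a = 6.57, b = 6.57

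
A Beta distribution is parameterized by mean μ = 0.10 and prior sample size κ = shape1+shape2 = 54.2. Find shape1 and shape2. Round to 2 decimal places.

Split κ in proportion μ : (1−μ): shape1 = 0.10·54.2 = 5.42, shape2 = 54.2 − 5.42 = 48.78.

shape1 = 5.42, shape2 = 48.78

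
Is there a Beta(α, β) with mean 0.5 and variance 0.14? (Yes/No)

Yes

For any Beta, Var(X) < E[X]·(1−E[X]).
Here μ(1−μ) = 0.5×0.5 = 0.25, and 0.14 < 0.25.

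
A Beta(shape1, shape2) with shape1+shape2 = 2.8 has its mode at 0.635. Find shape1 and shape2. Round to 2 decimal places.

shape1 = 1.51, shape2 = 1.29

For shape1,shape2>1 the mode is (shape1−1)/(shape1+shape2−2), so shape1 = mode·(κ−2)+1 = 0.635×0.8+1 = 1.51.
And shape2 = (1−mode)·(κ−2)+1 = 0.365×0.8+1 = 1.29.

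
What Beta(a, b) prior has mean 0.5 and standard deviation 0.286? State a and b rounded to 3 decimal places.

a = 1.028, b = 1.028

First σ² = 0.081796. Setting a = μn, b = (1−μ)n with n = a+b,
μ(1−μ)/(n+1) = 0.081796 ⇒ n+1 = 0.25/0.081796 = 3.0564 ⇒ n = 2.0564.
Hence a = 0.5×2.0564 = 1.028, b = 0.5×2.0564 = 1.028.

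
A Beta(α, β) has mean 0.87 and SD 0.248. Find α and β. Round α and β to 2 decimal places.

α = 0.73, β = 0.11

σ² = 0.248² = 0.061504.
With s = α+β, Var = μ(1−μ)/(s+1), so s+1 = (0.87×0.13)/0.061504 = 1.8389 and s = 0.8389.
α = μs = 0.73, β = (1−μ)s = 0.11.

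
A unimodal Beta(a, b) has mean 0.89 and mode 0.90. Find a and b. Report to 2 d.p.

a = 71.20, b = 8.80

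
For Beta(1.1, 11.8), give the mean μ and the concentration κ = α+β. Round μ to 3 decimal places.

κ = α+β = 1.1+11.8 = 12.9; μ = α/κ = 1.1/12.9 = 0.085.

μ = 0.085, κ = 12.9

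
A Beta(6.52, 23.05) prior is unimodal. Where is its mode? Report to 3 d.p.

0.200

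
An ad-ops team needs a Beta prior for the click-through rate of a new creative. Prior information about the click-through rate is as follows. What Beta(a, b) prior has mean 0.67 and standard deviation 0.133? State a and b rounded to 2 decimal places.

a = 7.70, b = 3.79

σ² = 0.133² = 0.017689.
With s = a+b, Var = μ(1−μ)/(s+1), so s+1 = (0.67×0.33)/0.017689 = 12.4993 and s = 11.4993.
a = μs = 7.70, b = (1−μ)s = 3.79.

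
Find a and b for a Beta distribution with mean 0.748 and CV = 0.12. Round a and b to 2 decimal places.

a = 16.75, b = 5.64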